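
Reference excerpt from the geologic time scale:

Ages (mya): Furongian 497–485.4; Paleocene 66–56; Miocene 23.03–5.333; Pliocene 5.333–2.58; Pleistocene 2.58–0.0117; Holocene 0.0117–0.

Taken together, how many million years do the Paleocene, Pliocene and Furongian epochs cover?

Each duration: Paleocene = 10; Pliocene = 2.753; Furongian = 11.6.
Sum: 10 + 2.753 + 11.6 = 24.353 Myr.

24.353 million years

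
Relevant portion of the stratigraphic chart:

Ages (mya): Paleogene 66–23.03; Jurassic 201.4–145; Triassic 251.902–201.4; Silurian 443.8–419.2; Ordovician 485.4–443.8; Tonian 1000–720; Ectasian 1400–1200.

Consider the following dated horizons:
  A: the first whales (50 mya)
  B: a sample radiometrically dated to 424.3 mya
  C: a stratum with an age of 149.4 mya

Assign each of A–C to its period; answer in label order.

A: 50 Ma lies in 66–23.03 Ma, so Paleogene.
B: 424.3 Ma lies in 443.8–419.2 Ma, so Silurian.
C: 149.4 Ma lies in 201.4–145 Ma, so Jurassic.

A — Paleogene; B — Silurian; C — Jurassic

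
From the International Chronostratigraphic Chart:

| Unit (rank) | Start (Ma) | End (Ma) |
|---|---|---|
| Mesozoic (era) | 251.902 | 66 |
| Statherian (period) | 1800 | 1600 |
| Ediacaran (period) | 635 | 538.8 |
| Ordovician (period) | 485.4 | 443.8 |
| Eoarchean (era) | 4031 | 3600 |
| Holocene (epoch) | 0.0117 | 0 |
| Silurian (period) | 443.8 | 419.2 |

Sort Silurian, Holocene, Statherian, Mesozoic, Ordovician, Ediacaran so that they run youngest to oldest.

Holocene, Mesozoic, Silurian, Ordovician, Ediacaran, Statherian

Read off each span (Ma): Silurian 443.8–419.2; Holocene 0.0117–0; Statherian 1800–1600; Mesozoic 251.902–66; Ordovician 485.4–443.8; Ediacaran 635–538.8.
Larger Ma is older, so oldest→youngest is Statherian, Ediacaran, Ordovician, Silurian, Mesozoic, Holocene; reverse it for youngest→oldest.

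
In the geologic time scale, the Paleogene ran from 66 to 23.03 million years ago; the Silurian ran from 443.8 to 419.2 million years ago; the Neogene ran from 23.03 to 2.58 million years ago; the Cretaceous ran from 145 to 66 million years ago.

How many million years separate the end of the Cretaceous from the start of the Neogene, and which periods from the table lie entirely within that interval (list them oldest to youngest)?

42.97 million years; Paleogene

The Cretaceous closes at 66 Ma and the Neogene opens at 23.03 Ma, so the interval is 66 − 23.03 = 42.97 Myr.
A period fits inside if it starts at or after 66 Ma and ends at or before 23.03 Ma; oldest first that gives Paleogene.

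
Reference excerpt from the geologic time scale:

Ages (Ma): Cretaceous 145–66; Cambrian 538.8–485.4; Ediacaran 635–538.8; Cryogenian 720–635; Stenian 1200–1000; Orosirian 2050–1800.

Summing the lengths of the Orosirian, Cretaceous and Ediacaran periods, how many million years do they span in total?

Each duration: Orosirian = 250; Cretaceous = 79; Ediacaran = 96.2.
Sum: 250 + 79 + 96.2 = 425.2 Myr.

425.2 million years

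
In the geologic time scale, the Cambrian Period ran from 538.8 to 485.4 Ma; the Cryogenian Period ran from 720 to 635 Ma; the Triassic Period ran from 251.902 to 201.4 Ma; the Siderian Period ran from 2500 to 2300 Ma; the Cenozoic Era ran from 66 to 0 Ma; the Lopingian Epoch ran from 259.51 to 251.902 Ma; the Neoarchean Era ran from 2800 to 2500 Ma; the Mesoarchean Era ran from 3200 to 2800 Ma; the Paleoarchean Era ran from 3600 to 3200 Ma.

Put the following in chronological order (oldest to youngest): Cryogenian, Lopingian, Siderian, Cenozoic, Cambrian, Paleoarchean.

Read off each span (Ma): Cryogenian 720–635; Lopingian 259.51–251.902; Siderian 2500–2300; Cenozoic 66–0; Cambrian 538.8–485.4; Paleoarchean 3600–3200.
Larger Ma is older, so oldest→youngest is Paleoarchean, Siderian, Cryogenian, Cambrian, Lopingian, Cenozoic.

Paleoarchean, Siderian, Cryogenian, Cambrian, Lopingian, Cenozoic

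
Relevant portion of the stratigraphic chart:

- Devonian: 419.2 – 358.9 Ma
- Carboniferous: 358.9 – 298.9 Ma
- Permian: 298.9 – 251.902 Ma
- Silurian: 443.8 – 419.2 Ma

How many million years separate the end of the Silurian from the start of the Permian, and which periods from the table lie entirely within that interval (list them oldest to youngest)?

120.3 million years; Devonian, Carboniferous

The Silurian closes at 419.2 Ma and the Permian opens at 298.9 Ma, so the interval is 419.2 − 298.9 = 120.3 Myr.
A period fits inside if it starts at or after 419.2 Ma and ends at or before 298.9 Ma; oldest first that gives Devonian, Carboniferous.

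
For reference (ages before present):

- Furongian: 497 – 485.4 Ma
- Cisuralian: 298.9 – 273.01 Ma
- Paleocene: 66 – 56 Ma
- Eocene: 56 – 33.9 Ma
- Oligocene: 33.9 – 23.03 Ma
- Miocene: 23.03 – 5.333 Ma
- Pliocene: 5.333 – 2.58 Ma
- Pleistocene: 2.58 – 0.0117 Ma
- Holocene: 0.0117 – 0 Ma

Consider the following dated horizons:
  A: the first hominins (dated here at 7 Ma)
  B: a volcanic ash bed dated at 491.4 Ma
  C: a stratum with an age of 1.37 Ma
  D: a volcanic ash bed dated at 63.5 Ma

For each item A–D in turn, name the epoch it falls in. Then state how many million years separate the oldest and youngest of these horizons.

A — Miocene; B — Furongian; C — Pleistocene; D — Paleocene; span 490.03 million years

Match each age against the start–end ranges in the excerpt: A = 7 Ma → Miocene (23.03–5.333); B = 491.4 Ma → Furongian (497–485.4); C = 1.37 Ma → Pleistocene (2.58–0.0117); D = 63.5 Ma → Paleocene (66–56).
The largest age is 491.4 Ma and the smallest is 1.37 Ma; their difference is 490.03 Myr.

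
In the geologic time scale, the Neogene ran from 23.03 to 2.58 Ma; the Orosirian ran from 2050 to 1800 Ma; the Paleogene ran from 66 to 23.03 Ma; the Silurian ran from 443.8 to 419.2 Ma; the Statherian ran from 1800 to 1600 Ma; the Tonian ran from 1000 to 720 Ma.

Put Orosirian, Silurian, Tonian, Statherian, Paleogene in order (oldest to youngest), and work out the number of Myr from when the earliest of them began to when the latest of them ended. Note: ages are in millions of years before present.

Start ages (Ma): Orosirian 2050, Statherian 1800, Tonian 1000, Silurian 443.8, Paleogene 66.
Ordered oldest to youngest: Orosirian, Statherian, Tonian, Silurian, Paleogene.
Span = 2050 − 23.03 = 2026.97 Myr.

Orosirian, Statherian, Tonian, Silurian, Paleogene; total span 2026.97 Myr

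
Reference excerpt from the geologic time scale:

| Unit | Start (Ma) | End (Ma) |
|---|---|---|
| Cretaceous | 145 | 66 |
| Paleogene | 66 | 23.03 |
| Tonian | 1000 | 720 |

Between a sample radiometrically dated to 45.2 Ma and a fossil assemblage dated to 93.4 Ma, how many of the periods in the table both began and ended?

0

Checking each listed span, none has both start < 93.4 Ma and end > 45.2 Ma — every period straddles one of the two dates or lies outside them — so the count is 0.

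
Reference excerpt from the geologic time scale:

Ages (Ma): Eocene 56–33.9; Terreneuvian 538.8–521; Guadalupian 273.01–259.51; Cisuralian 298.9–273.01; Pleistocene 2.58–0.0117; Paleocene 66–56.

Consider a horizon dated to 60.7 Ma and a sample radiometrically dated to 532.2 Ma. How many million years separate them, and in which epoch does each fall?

Elapsed time: 532.2 − 60.7 = 471.5 Myr.
60.7 Ma lies within 66–56 Ma: Paleocene.
532.2 Ma lies within 538.8–521 Ma: Terreneuvian.

471.5 million years apart; the first in the Paleocene, the second in the Terreneuvian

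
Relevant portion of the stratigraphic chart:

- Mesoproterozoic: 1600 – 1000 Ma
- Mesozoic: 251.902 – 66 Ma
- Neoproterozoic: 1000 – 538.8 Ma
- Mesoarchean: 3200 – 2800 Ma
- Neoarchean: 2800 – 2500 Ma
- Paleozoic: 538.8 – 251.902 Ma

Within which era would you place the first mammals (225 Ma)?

Mesozoic

225 Ma lies between 251.902 and 66 Ma, so it falls in the Mesozoic.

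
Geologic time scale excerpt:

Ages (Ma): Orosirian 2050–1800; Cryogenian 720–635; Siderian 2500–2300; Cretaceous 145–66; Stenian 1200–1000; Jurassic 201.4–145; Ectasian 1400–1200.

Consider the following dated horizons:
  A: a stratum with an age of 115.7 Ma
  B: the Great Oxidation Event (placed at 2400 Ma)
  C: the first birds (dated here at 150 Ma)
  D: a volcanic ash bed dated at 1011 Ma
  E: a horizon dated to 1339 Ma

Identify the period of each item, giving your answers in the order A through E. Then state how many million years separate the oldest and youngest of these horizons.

A — Cretaceous; B — Siderian; C — Jurassic; D — Stenian; E — Ectasian; span 2284.3 million years

Match each age against the start–end ranges in the excerpt: A = 115.7 Ma → Cretaceous (145–66); B = 2400 Ma → Siderian (2500–2300); C = 150 Ma → Jurassic (201.4–145); D = 1011 Ma → Stenian (1200–1000); E = 1339 Ma → Ectasian (1400–1200).
The largest age is 2400 Ma and the smallest is 115.7 Ma; their difference is 2284.3 Myr.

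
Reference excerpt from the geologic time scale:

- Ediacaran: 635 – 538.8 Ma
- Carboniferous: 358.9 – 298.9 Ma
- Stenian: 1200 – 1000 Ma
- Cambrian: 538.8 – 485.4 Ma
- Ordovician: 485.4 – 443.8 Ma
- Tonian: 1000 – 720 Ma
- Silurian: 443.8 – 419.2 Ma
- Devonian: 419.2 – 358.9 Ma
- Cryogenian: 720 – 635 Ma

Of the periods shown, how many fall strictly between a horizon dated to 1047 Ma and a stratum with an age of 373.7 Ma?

6

The older date is 1047 Ma and the younger is 373.7 Ma.
Periods with start < 1047 and end > 373.7 Ma: Tonian (1000–720), Cryogenian (720–635), Ediacaran (635–538.8), Cambrian (538.8–485.4), Ordovician (485.4–443.8), Silurian (443.8–419.2).
That is 6 complete periods.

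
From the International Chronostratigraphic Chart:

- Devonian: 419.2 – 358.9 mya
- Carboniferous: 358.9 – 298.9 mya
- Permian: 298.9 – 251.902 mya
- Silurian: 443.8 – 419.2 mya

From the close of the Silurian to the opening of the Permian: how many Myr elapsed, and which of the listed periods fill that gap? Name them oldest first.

120.3 million years; Devonian, Carboniferous

End of Silurian = 419.2 Ma; start of Permian = 298.9 Ma.
Gap = 419.2 − 298.9 = 120.3 Myr.
Periods wholly inside 419.2–298.9 Ma: Devonian (419.2–358.9), Carboniferous (358.9–298.9).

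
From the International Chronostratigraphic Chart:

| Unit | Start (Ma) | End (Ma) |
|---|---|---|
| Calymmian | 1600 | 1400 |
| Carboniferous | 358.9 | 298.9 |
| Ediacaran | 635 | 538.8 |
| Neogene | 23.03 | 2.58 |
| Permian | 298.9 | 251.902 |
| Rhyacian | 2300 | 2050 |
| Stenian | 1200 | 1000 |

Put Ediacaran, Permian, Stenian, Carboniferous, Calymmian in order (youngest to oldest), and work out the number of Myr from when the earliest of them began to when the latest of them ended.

Permian → Carboniferous → Ediacaran → Stenian → Calymmian; total span 1348.098 Myr

Start ages (Ma): Calymmian 1600, Stenian 1200, Ediacaran 635, Carboniferous 358.9, Permian 298.9.
Ordered youngest to oldest: Permian, Carboniferous, Ediacaran, Stenian, Calymmian.
Span = 1600 − 251.902 = 1348.098 Myr.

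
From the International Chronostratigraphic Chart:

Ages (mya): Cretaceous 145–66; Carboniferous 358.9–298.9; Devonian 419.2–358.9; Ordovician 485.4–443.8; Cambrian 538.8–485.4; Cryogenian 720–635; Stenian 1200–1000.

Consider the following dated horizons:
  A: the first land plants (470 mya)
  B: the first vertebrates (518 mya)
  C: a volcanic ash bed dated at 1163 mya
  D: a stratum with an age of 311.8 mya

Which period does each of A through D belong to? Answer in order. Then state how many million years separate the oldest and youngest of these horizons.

Match each age against the start–end ranges in the excerpt: A = 470 Ma → Ordovician (485.4–443.8); B = 518 Ma → Cambrian (538.8–485.4); C = 1163 Ma → Stenian (1200–1000); D = 311.8 Ma → Carboniferous (358.9–298.9).
The largest age is 1163 Ma and the smallest is 311.8 Ma; their difference is 851.2 Myr.

A — Ordovician; B — Cambrian; C — Stenian; D — Carboniferous; span 851.2 million years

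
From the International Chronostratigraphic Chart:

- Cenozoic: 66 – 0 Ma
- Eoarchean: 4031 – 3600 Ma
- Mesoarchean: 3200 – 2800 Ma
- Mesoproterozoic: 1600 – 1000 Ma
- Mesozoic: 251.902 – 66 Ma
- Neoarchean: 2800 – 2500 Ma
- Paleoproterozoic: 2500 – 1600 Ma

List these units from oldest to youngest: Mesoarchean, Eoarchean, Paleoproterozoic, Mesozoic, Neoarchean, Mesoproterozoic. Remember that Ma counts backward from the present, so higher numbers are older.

Eoarchean, Mesoarchean, Neoarchean, Paleoproterozoic, Mesoproterozoic, Mesozoic

Read off each span (Ma): Mesoarchean 3200–2800; Eoarchean 4031–3600; Paleoproterozoic 2500–1600; Mesozoic 251.902–66; Neoarchean 2800–2500; Mesoproterozoic 1600–1000.
Larger Ma is older, so oldest→youngest is Eoarchean, Mesoarchean, Neoarchean, Paleoproterozoic, Mesoproterozoic, Mesozoic.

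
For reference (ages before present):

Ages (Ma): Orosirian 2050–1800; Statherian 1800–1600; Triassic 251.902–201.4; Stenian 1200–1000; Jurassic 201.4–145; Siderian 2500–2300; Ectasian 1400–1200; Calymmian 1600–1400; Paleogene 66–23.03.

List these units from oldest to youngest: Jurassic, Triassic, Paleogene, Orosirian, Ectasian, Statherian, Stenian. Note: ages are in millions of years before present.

Read off each span (Ma): Jurassic 201.4–145; Triassic 251.902–201.4; Paleogene 66–23.03; Orosirian 2050–1800; Ectasian 1400–1200; Statherian 1800–1600; Stenian 1200–1000.
Larger Ma is older, so oldest→youngest is Orosirian, Statherian, Ectasian, Stenian, Triassic, Jurassic, Paleogene.

Orosirian, then Statherian, then Ectasian, then Stenian, then Triassic, then Jurassic, then Paleogene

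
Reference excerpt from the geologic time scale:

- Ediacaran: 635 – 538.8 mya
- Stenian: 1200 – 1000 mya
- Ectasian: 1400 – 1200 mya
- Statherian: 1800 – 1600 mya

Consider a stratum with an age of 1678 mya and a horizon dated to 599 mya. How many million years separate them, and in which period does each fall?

Elapsed time: 1678 − 599 = 1079 Myr.
1678 Ma lies within 1800–1600 Ma: Statherian.
599 Ma lies within 635–538.8 Ma: Ediacaran.

1079 million years apart; the first in the Statherian, the second in the Ediacaran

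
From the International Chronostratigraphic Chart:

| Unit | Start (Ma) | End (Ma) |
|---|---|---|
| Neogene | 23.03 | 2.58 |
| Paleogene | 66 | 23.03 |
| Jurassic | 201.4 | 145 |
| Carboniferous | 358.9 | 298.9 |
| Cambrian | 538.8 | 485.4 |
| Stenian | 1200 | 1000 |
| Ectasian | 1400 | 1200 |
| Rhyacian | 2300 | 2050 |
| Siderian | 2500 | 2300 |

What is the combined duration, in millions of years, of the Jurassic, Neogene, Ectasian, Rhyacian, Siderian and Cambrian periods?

780.25 million years

Duration is start − end for each: (201.4 − 145) + (23.03 − 2.58) + (1400 − 1200) + (2300 − 2050) + (2500 − 2300) + (538.8 − 485.4).
That is 56.4 + 20.45 + 200 + 250 + 200 + 53.4, which totals 780.25 million years.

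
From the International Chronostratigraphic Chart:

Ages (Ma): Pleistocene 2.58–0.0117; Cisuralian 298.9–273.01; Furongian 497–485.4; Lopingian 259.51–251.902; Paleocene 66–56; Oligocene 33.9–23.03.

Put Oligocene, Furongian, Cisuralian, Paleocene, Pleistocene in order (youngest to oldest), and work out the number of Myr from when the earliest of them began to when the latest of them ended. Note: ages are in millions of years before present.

Pleistocene, Oligocene, Paleocene, Cisuralian, Furongian; total span 496.9883 Myr

From the excerpt: Oligocene 33.9–23.03; Furongian 497–485.4; Cisuralian 298.9–273.01; Paleocene 66–56; Pleistocene 2.58–0.0117 (Ma).
Larger Ma is earlier, so the oldest is Furongian and the youngest is Pleistocene; youngest to oldest: Pleistocene, Oligocene, Paleocene, Cisuralian, Furongian.
Oldest start 497 minus youngest end 0.0117 gives 496.9883 Myr overall.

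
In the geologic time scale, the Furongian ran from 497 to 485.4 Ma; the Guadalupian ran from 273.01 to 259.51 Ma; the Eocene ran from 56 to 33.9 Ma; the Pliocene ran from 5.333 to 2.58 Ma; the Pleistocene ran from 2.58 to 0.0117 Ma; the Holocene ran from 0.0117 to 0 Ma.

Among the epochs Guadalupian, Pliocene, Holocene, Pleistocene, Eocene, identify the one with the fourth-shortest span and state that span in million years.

Guadalupian, 13.5 million years

Durations: Guadalupian 13.5; Pliocene 2.753; Holocene 0.0117; Pleistocene 2.5683; Eocene 22.1 Myr.
Sorted shortest-first: Holocene (0.0117), Pleistocene (2.5683), Pliocene (2.753), Guadalupian (13.5), Eocene (22.1).
The fourth shortest is Guadalupian at 13.5 Myr.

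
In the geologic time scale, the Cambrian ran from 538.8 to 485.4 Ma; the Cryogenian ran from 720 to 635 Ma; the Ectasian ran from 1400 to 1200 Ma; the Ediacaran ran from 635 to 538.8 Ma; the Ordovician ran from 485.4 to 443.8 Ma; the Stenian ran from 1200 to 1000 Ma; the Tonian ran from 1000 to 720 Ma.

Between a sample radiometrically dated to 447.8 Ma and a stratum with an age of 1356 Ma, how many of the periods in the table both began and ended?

The older date is 1356 Ma and the younger is 447.8 Ma.
Periods with start < 1356 and end > 447.8 Ma: Stenian (1200–1000), Tonian (1000–720), Cryogenian (720–635), Ediacaran (635–538.8), Cambrian (538.8–485.4).
That is 5 complete periods.

5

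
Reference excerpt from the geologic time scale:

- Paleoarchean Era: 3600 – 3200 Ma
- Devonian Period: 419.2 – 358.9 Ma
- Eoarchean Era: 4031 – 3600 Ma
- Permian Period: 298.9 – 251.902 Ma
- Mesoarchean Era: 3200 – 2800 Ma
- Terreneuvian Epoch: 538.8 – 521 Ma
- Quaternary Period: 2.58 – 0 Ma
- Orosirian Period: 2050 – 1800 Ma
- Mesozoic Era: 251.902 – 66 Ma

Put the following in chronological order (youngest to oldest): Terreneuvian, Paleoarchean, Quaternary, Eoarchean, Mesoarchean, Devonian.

Quaternary, then Devonian, then Terreneuvian, then Mesoarchean, then Paleoarchean, then Eoarchean

Read off each span (Ma): Terreneuvian 538.8–521; Paleoarchean 3600–3200; Quaternary 2.58–0; Eoarchean 4031–3600; Mesoarchean 3200–2800; Devonian 419.2–358.9.
Larger Ma is older, so oldest→youngest is Eoarchean, Paleoarchean, Mesoarchean, Terreneuvian, Devonian, Quaternary; reverse it for youngest→oldest.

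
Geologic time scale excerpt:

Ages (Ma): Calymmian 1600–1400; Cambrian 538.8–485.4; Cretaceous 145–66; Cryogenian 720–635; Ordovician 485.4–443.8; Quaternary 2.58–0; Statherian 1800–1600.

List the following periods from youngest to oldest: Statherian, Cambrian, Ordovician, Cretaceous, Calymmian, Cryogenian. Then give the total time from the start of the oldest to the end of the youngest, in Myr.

From the excerpt: Statherian 1800–1600; Cambrian 538.8–485.4; Ordovician 485.4–443.8; Cretaceous 145–66; Calymmian 1600–1400; Cryogenian 720–635 (Ma).
Larger Ma is earlier, so the oldest is Statherian and the youngest is Cretaceous; youngest to oldest: Cretaceous, Ordovician, Cambrian, Cryogenian, Calymmian, Statherian.
Oldest start 1800 minus youngest end 66 gives 1734 Myr overall.

Cretaceous → Ordovician → Cambrian → Cryogenian → Calymmian → Statherian; total span 1734 Myr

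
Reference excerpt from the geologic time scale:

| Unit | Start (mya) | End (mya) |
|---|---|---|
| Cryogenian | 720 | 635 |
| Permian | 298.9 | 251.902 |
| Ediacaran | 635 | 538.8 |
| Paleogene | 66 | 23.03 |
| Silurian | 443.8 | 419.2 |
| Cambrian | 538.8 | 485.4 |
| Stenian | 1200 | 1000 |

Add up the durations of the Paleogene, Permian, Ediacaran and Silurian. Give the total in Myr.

210.768 million years

Each duration: Paleogene = 42.97; Permian = 46.998; Ediacaran = 96.2; Silurian = 24.6.
Sum: 42.97 + 46.998 + 96.2 + 24.6 = 210.768 Myr.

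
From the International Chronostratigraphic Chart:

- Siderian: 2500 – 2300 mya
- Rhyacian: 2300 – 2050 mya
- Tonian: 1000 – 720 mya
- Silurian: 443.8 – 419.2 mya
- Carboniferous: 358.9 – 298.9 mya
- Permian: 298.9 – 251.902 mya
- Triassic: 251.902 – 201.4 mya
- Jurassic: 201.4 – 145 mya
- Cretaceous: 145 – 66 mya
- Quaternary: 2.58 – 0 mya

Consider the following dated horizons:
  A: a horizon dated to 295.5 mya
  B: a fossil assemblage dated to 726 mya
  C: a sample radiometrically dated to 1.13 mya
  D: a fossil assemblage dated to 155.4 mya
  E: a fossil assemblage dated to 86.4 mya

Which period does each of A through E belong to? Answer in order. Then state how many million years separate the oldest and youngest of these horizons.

A — Permian; B — Tonian; C — Quaternary; D — Jurassic; E — Cretaceous; span 724.87 million years

A: 295.5 Ma lies in 298.9–251.902 Ma, so Permian.
B: 726 Ma lies in 1000–720 Ma, so Tonian.
C: 1.13 Ma lies in 2.58–0 Ma, so Quaternary.
D: 155.4 Ma lies in 201.4–145 Ma, so Jurassic.
E: 86.4 Ma lies in 145–66 Ma, so Cretaceous.
Oldest = 726 Ma, youngest = 1.13 Ma → span 724.87 Myr.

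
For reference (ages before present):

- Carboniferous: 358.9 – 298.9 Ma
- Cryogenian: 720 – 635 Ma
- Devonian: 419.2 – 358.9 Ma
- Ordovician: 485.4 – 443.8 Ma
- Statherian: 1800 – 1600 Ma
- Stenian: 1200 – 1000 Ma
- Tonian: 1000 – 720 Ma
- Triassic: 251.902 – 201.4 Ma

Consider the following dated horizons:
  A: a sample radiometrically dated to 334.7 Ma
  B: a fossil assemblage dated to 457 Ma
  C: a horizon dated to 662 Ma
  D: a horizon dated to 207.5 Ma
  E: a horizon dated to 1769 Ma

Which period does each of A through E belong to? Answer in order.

Match each age against the start–end ranges in the excerpt: A = 334.7 Ma → Carboniferous (358.9–298.9); B = 457 Ma → Ordovician (485.4–443.8); C = 662 Ma → Cryogenian (720–635); D = 207.5 Ma → Triassic (251.902–201.4); E = 1769 Ma → Statherian (1800–1600).

A — Carboniferous; B — Ordovician; C — Cryogenian; D — Triassic; E — Statherian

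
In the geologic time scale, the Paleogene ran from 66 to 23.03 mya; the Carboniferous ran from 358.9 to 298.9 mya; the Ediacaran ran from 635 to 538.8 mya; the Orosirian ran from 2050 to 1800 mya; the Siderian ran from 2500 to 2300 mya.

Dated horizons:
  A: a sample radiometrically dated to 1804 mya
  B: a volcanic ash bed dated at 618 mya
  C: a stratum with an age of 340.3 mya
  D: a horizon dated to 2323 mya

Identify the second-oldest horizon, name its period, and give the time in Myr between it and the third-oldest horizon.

Larger Ma means older, so oldest first: D 2323 > A 1804 > B 618 > C 340.3.
Counting 2 along gives A (1804 Ma); the excerpt puts that inside the Orosirian, 2050–1800 Ma.
Next in line is B (618 Ma), and 1804 − 618 = 1186 Myr.

A, in the Orosirian; 1186 million years to B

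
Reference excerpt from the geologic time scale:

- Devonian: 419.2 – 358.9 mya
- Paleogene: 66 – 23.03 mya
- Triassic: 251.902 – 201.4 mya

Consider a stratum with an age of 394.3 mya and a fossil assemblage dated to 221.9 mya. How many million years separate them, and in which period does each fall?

Elapsed time: 394.3 − 221.9 = 172.4 Myr.
394.3 Ma lies within 419.2–358.9 Ma: Devonian.
221.9 Ma lies within 251.902–201.4 Ma: Triassic.

172.4 million years apart; the first in the Devonian, the second in the Triassic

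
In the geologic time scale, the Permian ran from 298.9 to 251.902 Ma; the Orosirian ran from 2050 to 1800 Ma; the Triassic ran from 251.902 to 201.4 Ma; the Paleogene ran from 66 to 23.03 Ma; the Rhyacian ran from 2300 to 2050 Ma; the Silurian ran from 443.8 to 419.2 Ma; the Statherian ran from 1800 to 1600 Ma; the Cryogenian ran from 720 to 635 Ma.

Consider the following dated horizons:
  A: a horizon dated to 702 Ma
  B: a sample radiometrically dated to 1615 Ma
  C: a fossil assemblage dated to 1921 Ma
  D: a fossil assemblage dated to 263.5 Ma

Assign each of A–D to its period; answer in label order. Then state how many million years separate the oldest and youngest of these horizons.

A — Cryogenian; B — Statherian; C — Orosirian; D — Permian; span 1657.5 million years

Match each age against the start–end ranges in the excerpt: A = 702 Ma → Cryogenian (720–635); B = 1615 Ma → Statherian (1800–1600); C = 1921 Ma → Orosirian (2050–1800); D = 263.5 Ma → Permian (298.9–251.902).
The largest age is 1921 Ma and the smallest is 263.5 Ma; their difference is 1657.5 Myr.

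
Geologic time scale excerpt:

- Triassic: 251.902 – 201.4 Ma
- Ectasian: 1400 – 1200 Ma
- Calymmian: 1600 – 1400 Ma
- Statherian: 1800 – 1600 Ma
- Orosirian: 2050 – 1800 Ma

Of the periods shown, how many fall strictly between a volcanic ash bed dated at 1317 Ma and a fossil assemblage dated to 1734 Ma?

1

1734 Ma sits inside the Statherian (1800–1600) and 1317 Ma inside the Ectasian (1400–1200); neither of those is wholly between the two dates.
The listed periods lying completely between them are Calymmian — 1 in all.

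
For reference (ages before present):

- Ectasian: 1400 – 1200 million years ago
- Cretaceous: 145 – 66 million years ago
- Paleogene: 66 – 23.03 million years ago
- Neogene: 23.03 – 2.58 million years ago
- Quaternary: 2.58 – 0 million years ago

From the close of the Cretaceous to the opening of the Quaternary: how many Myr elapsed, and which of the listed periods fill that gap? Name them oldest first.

63.42 million years; Paleogene, Neogene

End of Cretaceous = 66 Ma; start of Quaternary = 2.58 Ma.
Gap = 66 − 2.58 = 63.42 Myr.
Periods wholly inside 66–2.58 Ma: Paleogene (66–23.03), Neogene (23.03–2.58).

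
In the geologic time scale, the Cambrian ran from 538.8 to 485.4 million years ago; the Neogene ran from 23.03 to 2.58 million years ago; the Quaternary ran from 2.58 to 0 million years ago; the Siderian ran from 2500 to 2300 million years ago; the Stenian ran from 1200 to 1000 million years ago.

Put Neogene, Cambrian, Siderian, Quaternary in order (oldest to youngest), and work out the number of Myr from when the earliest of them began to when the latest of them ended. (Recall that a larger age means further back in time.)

Siderian → Cambrian → Neogene → Quaternary; total span 2500 Myr

Start ages (Ma): Siderian 2500, Cambrian 538.8, Neogene 23.03, Quaternary 2.58.
Ordered oldest to youngest: Siderian, Cambrian, Neogene, Quaternary.
Span = 2500 − 0 = 2500 Myr.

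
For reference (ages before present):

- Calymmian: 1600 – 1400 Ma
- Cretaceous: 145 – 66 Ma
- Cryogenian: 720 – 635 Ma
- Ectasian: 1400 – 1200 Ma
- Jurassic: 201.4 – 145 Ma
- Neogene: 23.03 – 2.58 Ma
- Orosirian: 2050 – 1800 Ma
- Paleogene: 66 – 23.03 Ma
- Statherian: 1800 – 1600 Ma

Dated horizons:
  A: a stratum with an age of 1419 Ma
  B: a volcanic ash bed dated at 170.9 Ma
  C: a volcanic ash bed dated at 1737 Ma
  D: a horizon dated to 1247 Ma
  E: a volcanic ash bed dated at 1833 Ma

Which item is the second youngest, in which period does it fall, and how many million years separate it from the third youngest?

Sorted youngest-first by Ma: B (170.9), D (1247), A (1419), C (1737), E (1833).
The second youngest is D at 1247 Ma, which lies in 1400–1200 Ma: the Ectasian.
The third youngest is A at 1419 Ma; separation = |1247 − 1419| = 172 Myr.

D, in the Ectasian; 172 million years to A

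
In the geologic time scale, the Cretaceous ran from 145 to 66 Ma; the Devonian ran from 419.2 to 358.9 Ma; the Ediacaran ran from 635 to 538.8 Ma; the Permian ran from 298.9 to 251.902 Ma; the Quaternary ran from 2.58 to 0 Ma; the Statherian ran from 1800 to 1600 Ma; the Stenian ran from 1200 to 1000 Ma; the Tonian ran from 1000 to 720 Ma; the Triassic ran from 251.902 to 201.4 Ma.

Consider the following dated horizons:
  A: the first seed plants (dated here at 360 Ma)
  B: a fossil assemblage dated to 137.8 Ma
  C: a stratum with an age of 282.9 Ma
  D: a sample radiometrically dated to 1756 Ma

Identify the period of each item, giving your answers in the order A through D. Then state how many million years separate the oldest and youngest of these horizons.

A: 360 Ma lies in 419.2–358.9 Ma, so Devonian.
B: 137.8 Ma lies in 145–66 Ma, so Cretaceous.
C: 282.9 Ma lies in 298.9–251.902 Ma, so Permian.
D: 1756 Ma lies in 1800–1600 Ma, so Statherian.
Oldest = 1756 Ma, youngest = 137.8 Ma → span 1618.2 Myr.

A — Devonian; B — Cretaceous; C — Permian; D — Statherian; span 1618.2 million years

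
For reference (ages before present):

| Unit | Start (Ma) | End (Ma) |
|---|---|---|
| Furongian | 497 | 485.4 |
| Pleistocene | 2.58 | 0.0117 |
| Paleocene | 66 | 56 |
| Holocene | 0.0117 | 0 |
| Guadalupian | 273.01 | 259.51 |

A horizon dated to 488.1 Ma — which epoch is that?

488.1 Ma lies between 497 and 485.4 Ma, so it falls in the Furongian.

Furongian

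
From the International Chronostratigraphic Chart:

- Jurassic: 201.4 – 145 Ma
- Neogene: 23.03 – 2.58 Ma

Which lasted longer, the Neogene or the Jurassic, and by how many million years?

Neogene: 23.03 − 2.58 = 20.45 Myr.
Jurassic: 201.4 − 145 = 56.4 Myr.
Difference: 56.4 − 20.45 = 35.95 Myr, so the Jurassic was longer.

Jurassic, by 35.95 million years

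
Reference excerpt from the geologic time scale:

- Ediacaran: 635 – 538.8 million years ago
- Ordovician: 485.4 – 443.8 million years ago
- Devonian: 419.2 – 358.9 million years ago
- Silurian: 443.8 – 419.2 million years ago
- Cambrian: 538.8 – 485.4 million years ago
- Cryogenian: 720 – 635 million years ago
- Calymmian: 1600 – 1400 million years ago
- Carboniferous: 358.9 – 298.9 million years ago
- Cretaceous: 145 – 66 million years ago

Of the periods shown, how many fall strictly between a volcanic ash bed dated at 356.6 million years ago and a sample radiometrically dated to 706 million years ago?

706 Ma sits inside the Cryogenian (720–635) and 356.6 Ma inside the Carboniferous (358.9–298.9); neither of those is wholly between the two dates.
The listed periods lying completely between them are Ediacaran, Cambrian, Ordovician, Silurian, Devonian — 5 in all.

5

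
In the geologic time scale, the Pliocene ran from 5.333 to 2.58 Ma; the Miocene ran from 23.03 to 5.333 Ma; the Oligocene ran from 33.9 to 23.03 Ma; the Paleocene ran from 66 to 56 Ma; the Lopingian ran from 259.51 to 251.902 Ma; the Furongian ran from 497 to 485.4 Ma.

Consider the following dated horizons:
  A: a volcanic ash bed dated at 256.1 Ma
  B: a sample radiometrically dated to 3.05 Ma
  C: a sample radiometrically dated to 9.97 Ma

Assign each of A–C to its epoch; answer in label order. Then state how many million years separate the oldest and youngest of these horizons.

A: 256.1 Ma lies in 259.51–251.902 Ma, so Lopingian.
B: 3.05 Ma lies in 5.333–2.58 Ma, so Pliocene.
C: 9.97 Ma lies in 23.03–5.333 Ma, so Miocene.
Oldest = 256.1 Ma, youngest = 3.05 Ma → span 253.05 Myr.

A — Lopingian; B — Pliocene; C — Miocene; span 253.05 million years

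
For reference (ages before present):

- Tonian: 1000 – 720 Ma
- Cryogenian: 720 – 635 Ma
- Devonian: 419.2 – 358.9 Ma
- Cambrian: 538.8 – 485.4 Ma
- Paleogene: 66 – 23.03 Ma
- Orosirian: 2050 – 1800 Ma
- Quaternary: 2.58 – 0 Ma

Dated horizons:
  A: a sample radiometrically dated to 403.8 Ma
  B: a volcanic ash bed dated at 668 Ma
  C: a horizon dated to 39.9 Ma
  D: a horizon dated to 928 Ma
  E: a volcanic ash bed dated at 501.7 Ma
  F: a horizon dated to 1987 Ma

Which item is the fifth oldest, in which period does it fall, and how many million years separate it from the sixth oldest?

A, in the Devonian; 363.9 million years to C

Sorted oldest-first by Ma: F (1987), D (928), B (668), E (501.7), A (403.8), C (39.9).
The fifth oldest is A at 403.8 Ma, which lies in 419.2–358.9 Ma: the Devonian.
The sixth oldest is C at 39.9 Ma; separation = |403.8 − 39.9| = 363.9 Myr.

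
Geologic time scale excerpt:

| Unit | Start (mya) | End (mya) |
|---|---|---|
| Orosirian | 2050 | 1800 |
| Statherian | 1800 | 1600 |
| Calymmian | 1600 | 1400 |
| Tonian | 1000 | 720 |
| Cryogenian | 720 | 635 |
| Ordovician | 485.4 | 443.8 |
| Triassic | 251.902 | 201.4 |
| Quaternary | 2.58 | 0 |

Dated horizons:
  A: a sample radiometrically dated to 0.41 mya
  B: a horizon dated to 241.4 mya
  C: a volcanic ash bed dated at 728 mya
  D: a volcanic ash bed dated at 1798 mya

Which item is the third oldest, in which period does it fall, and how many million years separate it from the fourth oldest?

B, in the Triassic; 240.99 million years to A

Sorted oldest-first by Ma: D (1798), C (728), B (241.4), A (0.41).
The third oldest is B at 241.4 Ma, which lies in 251.902–201.4 Ma: the Triassic.
The fourth oldest is A at 0.41 Ma; separation = |241.4 − 0.41| = 240.99 Myr.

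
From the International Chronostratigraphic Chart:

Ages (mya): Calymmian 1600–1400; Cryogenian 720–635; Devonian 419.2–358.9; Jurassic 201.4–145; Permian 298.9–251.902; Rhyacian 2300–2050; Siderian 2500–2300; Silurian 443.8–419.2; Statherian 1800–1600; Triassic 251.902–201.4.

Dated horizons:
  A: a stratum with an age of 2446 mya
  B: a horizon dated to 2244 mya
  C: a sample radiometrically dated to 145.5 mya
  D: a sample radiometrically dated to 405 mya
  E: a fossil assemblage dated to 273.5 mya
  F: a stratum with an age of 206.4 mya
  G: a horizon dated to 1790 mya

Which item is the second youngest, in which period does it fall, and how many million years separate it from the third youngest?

Smaller Ma means younger, so youngest first: C 145.5 < F 206.4 < E 273.5 < D 405 < G 1790 < B 2244 < A 2446.
Counting 2 along gives F (206.4 Ma); the excerpt puts that inside the Triassic, 251.902–201.4 Ma.
Next in line is E (273.5 Ma), and 273.5 − 206.4 = 67.1 Myr.

F, in the Triassic; 67.1 million years to E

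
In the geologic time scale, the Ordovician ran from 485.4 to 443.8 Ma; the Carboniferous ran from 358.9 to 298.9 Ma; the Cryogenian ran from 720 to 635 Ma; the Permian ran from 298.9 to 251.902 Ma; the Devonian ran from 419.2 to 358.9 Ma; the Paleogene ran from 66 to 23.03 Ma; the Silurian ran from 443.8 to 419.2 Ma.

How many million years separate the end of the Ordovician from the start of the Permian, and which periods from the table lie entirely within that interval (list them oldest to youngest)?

144.9 million years; Silurian, Devonian, Carboniferous

The Ordovician closes at 443.8 Ma and the Permian opens at 298.9 Ma, so the interval is 443.8 − 298.9 = 144.9 Myr.
A period fits inside if it starts at or after 443.8 Ma and ends at or before 298.9 Ma; oldest first that gives Silurian, Devonian, Carboniferous.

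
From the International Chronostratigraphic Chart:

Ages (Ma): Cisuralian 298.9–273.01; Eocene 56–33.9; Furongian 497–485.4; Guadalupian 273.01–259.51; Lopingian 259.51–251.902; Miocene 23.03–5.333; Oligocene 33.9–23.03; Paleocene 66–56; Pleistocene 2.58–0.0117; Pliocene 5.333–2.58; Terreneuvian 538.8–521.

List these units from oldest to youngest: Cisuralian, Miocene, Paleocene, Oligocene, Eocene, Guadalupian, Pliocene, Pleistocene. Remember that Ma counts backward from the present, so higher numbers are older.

Cisuralian, Guadalupian, Paleocene, Eocene, Oligocene, Miocene, Pliocene, Pleistocene

Read off each span (Ma): Cisuralian 298.9–273.01; Miocene 23.03–5.333; Paleocene 66–56; Oligocene 33.9–23.03; Eocene 56–33.9; Guadalupian 273.01–259.51; Pliocene 5.333–2.58; Pleistocene 2.58–0.0117.
Larger Ma is older, so oldest→youngest is Cisuralian, Guadalupian, Paleocene, Eocene, Oligocene, Miocene, Pliocene, Pleistocene.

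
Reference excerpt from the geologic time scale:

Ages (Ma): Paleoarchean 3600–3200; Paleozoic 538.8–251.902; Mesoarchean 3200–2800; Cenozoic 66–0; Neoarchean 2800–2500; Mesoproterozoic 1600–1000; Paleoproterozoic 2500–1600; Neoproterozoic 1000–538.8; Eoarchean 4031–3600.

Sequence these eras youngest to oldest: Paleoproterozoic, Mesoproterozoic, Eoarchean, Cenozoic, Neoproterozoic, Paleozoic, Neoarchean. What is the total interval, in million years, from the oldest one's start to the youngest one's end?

Cenozoic → Paleozoic → Neoproterozoic → Mesoproterozoic → Paleoproterozoic → Neoarchean → Eoarchean; total span 4031 Myr

Start ages (Ma): Eoarchean 4031, Neoarchean 2800, Paleoproterozoic 2500, Mesoproterozoic 1600, Neoproterozoic 1000, Paleozoic 538.8, Cenozoic 66.
Ordered youngest to oldest: Cenozoic, Paleozoic, Neoproterozoic, Mesoproterozoic, Paleoproterozoic, Neoarchean, Eoarchean.
Span = 4031 − 0 = 4031 Myr.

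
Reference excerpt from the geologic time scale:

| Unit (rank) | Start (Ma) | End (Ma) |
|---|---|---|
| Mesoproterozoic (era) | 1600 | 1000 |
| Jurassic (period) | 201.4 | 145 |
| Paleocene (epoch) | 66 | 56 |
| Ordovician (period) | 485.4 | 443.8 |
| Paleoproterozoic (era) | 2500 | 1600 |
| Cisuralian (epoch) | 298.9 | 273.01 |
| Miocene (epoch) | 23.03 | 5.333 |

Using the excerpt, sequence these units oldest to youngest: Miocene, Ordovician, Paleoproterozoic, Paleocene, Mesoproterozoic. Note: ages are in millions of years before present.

Read off each span (Ma): Miocene 23.03–5.333; Ordovician 485.4–443.8; Paleoproterozoic 2500–1600; Paleocene 66–56; Mesoproterozoic 1600–1000.
Larger Ma is older, so oldest→youngest is Paleoproterozoic, Mesoproterozoic, Ordovician, Paleocene, Miocene.

Paleoproterozoic, Mesoproterozoic, Ordovician, Paleocene, Miocene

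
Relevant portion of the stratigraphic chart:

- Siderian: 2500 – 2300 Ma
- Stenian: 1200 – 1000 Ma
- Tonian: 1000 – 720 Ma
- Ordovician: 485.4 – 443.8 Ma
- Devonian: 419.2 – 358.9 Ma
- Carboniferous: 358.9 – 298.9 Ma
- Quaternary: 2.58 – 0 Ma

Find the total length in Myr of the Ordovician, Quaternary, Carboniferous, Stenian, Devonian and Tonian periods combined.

644.48 million years

Duration is start − end for each: (485.4 − 443.8) + (2.58 − 0) + (358.9 − 298.9) + (1200 − 1000) + (419.2 − 358.9) + (1000 − 720).
That is 41.6 + 2.58 + 60 + 200 + 60.3 + 280, which totals 644.48 million years.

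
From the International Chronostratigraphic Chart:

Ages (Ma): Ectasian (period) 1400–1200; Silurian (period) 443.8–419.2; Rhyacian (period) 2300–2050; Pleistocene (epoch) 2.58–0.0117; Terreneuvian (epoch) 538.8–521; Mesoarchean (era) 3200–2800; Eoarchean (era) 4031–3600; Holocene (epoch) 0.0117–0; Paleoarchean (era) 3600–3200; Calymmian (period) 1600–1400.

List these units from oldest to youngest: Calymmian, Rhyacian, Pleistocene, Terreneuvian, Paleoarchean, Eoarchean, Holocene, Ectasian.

Sorting by start age (descending Ma, since larger Ma = older): Eoarchean start 4031, Paleoarchean start 3600, Rhyacian start 2300, Calymmian start 1600, Ectasian start 1400, Terreneuvian start 538.8, Pleistocene start 2.58, Holocene start 0.0117.

Eoarchean, Paleoarchean, Rhyacian, Calymmian, Ectasian, Terreneuvian, Pleistocene, Holocene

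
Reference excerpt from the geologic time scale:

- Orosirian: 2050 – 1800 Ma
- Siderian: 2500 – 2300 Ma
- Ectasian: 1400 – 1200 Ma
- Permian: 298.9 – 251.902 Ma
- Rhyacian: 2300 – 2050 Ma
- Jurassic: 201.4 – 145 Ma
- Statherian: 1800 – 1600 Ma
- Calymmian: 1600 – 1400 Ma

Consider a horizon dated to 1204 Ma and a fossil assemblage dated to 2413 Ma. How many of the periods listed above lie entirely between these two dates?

4

2413 Ma sits inside the Siderian (2500–2300) and 1204 Ma inside the Ectasian (1400–1200); neither of those is wholly between the two dates.
The listed periods lying completely between them are Rhyacian, Orosirian, Statherian, Calymmian — 4 in all.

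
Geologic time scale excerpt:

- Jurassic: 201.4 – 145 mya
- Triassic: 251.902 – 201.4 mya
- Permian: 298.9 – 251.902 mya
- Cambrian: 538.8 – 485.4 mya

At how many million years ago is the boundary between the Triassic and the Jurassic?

201.4 mya

The Triassic ends and the Jurassic begins at 201.4 mya.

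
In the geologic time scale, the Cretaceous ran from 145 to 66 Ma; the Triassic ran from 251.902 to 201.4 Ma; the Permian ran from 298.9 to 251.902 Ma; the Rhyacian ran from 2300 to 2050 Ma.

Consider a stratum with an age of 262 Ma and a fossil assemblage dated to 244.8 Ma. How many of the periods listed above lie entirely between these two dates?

0

The older date is 262 Ma and the younger is 244.8 Ma.
No period both begins after 262 Ma and ends before 244.8 Ma, so the count is 0.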